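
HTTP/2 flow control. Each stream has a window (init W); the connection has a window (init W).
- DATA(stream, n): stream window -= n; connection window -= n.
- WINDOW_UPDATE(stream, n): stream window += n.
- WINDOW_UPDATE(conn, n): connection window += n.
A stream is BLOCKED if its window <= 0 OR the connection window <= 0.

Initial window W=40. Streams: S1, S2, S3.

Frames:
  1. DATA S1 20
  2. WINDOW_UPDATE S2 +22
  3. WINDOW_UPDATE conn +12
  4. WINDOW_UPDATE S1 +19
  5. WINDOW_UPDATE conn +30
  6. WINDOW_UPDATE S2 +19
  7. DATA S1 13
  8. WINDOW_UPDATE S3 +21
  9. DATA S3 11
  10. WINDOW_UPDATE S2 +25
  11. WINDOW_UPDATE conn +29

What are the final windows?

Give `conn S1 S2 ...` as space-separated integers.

Answer: 67 26 106 50

Derivation:
Op 1: conn=20 S1=20 S2=40 S3=40 blocked=[]
Op 2: conn=20 S1=20 S2=62 S3=40 blocked=[]
Op 3: conn=32 S1=20 S2=62 S3=40 blocked=[]
Op 4: conn=32 S1=39 S2=62 S3=40 blocked=[]
Op 5: conn=62 S1=39 S2=62 S3=40 blocked=[]
Op 6: conn=62 S1=39 S2=81 S3=40 blocked=[]
Op 7: conn=49 S1=26 S2=81 S3=40 blocked=[]
Op 8: conn=49 S1=26 S2=81 S3=61 blocked=[]
Op 9: conn=38 S1=26 S2=81 S3=50 blocked=[]
Op 10: conn=38 S1=26 S2=106 S3=50 blocked=[]
Op 11: conn=67 S1=26 S2=106 S3=50 blocked=[]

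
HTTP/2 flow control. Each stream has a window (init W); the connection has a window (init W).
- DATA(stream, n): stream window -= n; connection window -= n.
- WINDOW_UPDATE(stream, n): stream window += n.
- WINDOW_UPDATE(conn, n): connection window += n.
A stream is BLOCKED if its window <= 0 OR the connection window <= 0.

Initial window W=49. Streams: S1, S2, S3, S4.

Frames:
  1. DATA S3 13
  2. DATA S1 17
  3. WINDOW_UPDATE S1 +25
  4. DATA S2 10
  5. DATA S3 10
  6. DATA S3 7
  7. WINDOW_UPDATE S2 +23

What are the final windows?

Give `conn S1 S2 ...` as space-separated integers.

Op 1: conn=36 S1=49 S2=49 S3=36 S4=49 blocked=[]
Op 2: conn=19 S1=32 S2=49 S3=36 S4=49 blocked=[]
Op 3: conn=19 S1=57 S2=49 S3=36 S4=49 blocked=[]
Op 4: conn=9 S1=57 S2=39 S3=36 S4=49 blocked=[]
Op 5: conn=-1 S1=57 S2=39 S3=26 S4=49 blocked=[1, 2, 3, 4]
Op 6: conn=-8 S1=57 S2=39 S3=19 S4=49 blocked=[1, 2, 3, 4]
Op 7: conn=-8 S1=57 S2=62 S3=19 S4=49 blocked=[1, 2, 3, 4]

Answer: -8 57 62 19 49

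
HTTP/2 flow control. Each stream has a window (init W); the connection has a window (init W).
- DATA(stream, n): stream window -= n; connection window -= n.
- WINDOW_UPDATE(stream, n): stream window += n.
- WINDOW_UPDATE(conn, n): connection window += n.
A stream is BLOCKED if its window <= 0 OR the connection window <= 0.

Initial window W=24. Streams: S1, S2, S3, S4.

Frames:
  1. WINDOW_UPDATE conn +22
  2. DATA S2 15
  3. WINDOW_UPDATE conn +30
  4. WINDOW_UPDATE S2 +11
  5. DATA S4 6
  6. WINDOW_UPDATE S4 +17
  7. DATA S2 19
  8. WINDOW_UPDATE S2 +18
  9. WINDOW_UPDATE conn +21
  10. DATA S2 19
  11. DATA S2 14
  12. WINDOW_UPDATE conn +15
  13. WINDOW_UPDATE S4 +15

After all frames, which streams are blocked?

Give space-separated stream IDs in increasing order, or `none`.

Answer: S2

Derivation:
Op 1: conn=46 S1=24 S2=24 S3=24 S4=24 blocked=[]
Op 2: conn=31 S1=24 S2=9 S3=24 S4=24 blocked=[]
Op 3: conn=61 S1=24 S2=9 S3=24 S4=24 blocked=[]
Op 4: conn=61 S1=24 S2=20 S3=24 S4=24 blocked=[]
Op 5: conn=55 S1=24 S2=20 S3=24 S4=18 blocked=[]
Op 6: conn=55 S1=24 S2=20 S3=24 S4=35 blocked=[]
Op 7: conn=36 S1=24 S2=1 S3=24 S4=35 blocked=[]
Op 8: conn=36 S1=24 S2=19 S3=24 S4=35 blocked=[]
Op 9: conn=57 S1=24 S2=19 S3=24 S4=35 blocked=[]
Op 10: conn=38 S1=24 S2=0 S3=24 S4=35 blocked=[2]
Op 11: conn=24 S1=24 S2=-14 S3=24 S4=35 blocked=[2]
Op 12: conn=39 S1=24 S2=-14 S3=24 S4=35 blocked=[2]
Op 13: conn=39 S1=24 S2=-14 S3=24 S4=50 blocked=[2]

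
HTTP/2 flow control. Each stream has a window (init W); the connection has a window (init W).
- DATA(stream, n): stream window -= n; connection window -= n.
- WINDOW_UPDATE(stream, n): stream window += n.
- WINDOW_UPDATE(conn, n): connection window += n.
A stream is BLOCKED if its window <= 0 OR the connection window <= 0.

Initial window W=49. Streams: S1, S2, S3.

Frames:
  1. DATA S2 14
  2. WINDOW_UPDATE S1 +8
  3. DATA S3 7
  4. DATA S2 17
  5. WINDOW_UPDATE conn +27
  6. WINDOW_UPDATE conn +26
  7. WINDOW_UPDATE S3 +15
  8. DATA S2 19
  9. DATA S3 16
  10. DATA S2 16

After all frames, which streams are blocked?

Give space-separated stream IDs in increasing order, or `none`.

Op 1: conn=35 S1=49 S2=35 S3=49 blocked=[]
Op 2: conn=35 S1=57 S2=35 S3=49 blocked=[]
Op 3: conn=28 S1=57 S2=35 S3=42 blocked=[]
Op 4: conn=11 S1=57 S2=18 S3=42 blocked=[]
Op 5: conn=38 S1=57 S2=18 S3=42 blocked=[]
Op 6: conn=64 S1=57 S2=18 S3=42 blocked=[]
Op 7: conn=64 S1=57 S2=18 S3=57 blocked=[]
Op 8: conn=45 S1=57 S2=-1 S3=57 blocked=[2]
Op 9: conn=29 S1=57 S2=-1 S3=41 blocked=[2]
Op 10: conn=13 S1=57 S2=-17 S3=41 blocked=[2]

Answer: S2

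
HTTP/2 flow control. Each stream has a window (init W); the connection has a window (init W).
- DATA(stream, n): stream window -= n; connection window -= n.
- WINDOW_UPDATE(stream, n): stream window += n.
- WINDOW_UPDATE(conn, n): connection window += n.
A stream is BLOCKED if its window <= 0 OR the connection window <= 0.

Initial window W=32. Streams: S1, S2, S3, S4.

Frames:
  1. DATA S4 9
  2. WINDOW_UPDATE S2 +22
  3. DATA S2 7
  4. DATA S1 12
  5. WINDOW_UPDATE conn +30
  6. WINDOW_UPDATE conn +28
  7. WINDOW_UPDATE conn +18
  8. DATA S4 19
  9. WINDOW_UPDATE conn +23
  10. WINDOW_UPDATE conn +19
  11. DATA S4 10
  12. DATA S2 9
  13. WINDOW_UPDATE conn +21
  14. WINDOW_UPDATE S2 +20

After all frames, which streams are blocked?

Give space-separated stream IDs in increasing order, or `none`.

Answer: S4

Derivation:
Op 1: conn=23 S1=32 S2=32 S3=32 S4=23 blocked=[]
Op 2: conn=23 S1=32 S2=54 S3=32 S4=23 blocked=[]
Op 3: conn=16 S1=32 S2=47 S3=32 S4=23 blocked=[]
Op 4: conn=4 S1=20 S2=47 S3=32 S4=23 blocked=[]
Op 5: conn=34 S1=20 S2=47 S3=32 S4=23 blocked=[]
Op 6: conn=62 S1=20 S2=47 S3=32 S4=23 blocked=[]
Op 7: conn=80 S1=20 S2=47 S3=32 S4=23 blocked=[]
Op 8: conn=61 S1=20 S2=47 S3=32 S4=4 blocked=[]
Op 9: conn=84 S1=20 S2=47 S3=32 S4=4 blocked=[]
Op 10: conn=103 S1=20 S2=47 S3=32 S4=4 blocked=[]
Op 11: conn=93 S1=20 S2=47 S3=32 S4=-6 blocked=[4]
Op 12: conn=84 S1=20 S2=38 S3=32 S4=-6 blocked=[4]
Op 13: conn=105 S1=20 S2=38 S3=32 S4=-6 blocked=[4]
Op 14: conn=105 S1=20 S2=58 S3=32 S4=-6 blocked=[4]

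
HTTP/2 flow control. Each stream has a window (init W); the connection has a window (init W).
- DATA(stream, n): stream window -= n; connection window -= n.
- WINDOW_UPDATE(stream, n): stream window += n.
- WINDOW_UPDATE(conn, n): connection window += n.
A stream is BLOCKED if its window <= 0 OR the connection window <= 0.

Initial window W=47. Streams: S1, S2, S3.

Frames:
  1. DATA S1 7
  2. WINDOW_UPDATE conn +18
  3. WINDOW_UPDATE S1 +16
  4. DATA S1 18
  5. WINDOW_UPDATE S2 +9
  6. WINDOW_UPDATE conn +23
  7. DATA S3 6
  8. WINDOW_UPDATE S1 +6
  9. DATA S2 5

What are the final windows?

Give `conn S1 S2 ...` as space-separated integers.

Op 1: conn=40 S1=40 S2=47 S3=47 blocked=[]
Op 2: conn=58 S1=40 S2=47 S3=47 blocked=[]
Op 3: conn=58 S1=56 S2=47 S3=47 blocked=[]
Op 4: conn=40 S1=38 S2=47 S3=47 blocked=[]
Op 5: conn=40 S1=38 S2=56 S3=47 blocked=[]
Op 6: conn=63 S1=38 S2=56 S3=47 blocked=[]
Op 7: conn=57 S1=38 S2=56 S3=41 blocked=[]
Op 8: conn=57 S1=44 S2=56 S3=41 blocked=[]
Op 9: conn=52 S1=44 S2=51 S3=41 blocked=[]

Answer: 52 44 51 41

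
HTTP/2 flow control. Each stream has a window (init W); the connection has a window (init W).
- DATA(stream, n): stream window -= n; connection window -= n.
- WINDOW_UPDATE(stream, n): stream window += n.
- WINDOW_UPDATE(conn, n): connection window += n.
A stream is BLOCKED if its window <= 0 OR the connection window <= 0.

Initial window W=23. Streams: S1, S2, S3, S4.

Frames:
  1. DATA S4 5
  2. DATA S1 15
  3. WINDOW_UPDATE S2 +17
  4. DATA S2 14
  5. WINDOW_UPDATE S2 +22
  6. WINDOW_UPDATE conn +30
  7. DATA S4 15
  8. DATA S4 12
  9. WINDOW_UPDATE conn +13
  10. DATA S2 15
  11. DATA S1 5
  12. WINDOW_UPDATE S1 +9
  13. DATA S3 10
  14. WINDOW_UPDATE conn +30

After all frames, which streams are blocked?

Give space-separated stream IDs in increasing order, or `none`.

Op 1: conn=18 S1=23 S2=23 S3=23 S4=18 blocked=[]
Op 2: conn=3 S1=8 S2=23 S3=23 S4=18 blocked=[]
Op 3: conn=3 S1=8 S2=40 S3=23 S4=18 blocked=[]
Op 4: conn=-11 S1=8 S2=26 S3=23 S4=18 blocked=[1, 2, 3, 4]
Op 5: conn=-11 S1=8 S2=48 S3=23 S4=18 blocked=[1, 2, 3, 4]
Op 6: conn=19 S1=8 S2=48 S3=23 S4=18 blocked=[]
Op 7: conn=4 S1=8 S2=48 S3=23 S4=3 blocked=[]
Op 8: conn=-8 S1=8 S2=48 S3=23 S4=-9 blocked=[1, 2, 3, 4]
Op 9: conn=5 S1=8 S2=48 S3=23 S4=-9 blocked=[4]
Op 10: conn=-10 S1=8 S2=33 S3=23 S4=-9 blocked=[1, 2, 3, 4]
Op 11: conn=-15 S1=3 S2=33 S3=23 S4=-9 blocked=[1, 2, 3, 4]
Op 12: conn=-15 S1=12 S2=33 S3=23 S4=-9 blocked=[1, 2, 3, 4]
Op 13: conn=-25 S1=12 S2=33 S3=13 S4=-9 blocked=[1, 2, 3, 4]
Op 14: conn=5 S1=12 S2=33 S3=13 S4=-9 blocked=[4]

Answer: S4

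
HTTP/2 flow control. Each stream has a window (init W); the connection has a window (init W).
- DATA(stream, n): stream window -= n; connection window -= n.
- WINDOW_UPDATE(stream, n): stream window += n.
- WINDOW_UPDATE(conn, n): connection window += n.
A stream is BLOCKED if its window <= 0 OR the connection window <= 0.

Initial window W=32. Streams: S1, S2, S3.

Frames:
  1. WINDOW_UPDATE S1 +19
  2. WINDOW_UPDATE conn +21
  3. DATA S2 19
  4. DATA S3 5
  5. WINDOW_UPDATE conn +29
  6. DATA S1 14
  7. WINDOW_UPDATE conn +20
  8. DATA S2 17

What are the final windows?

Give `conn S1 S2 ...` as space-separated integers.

Op 1: conn=32 S1=51 S2=32 S3=32 blocked=[]
Op 2: conn=53 S1=51 S2=32 S3=32 blocked=[]
Op 3: conn=34 S1=51 S2=13 S3=32 blocked=[]
Op 4: conn=29 S1=51 S2=13 S3=27 blocked=[]
Op 5: conn=58 S1=51 S2=13 S3=27 blocked=[]
Op 6: conn=44 S1=37 S2=13 S3=27 blocked=[]
Op 7: conn=64 S1=37 S2=13 S3=27 blocked=[]
Op 8: conn=47 S1=37 S2=-4 S3=27 blocked=[2]

Answer: 47 37 -4 27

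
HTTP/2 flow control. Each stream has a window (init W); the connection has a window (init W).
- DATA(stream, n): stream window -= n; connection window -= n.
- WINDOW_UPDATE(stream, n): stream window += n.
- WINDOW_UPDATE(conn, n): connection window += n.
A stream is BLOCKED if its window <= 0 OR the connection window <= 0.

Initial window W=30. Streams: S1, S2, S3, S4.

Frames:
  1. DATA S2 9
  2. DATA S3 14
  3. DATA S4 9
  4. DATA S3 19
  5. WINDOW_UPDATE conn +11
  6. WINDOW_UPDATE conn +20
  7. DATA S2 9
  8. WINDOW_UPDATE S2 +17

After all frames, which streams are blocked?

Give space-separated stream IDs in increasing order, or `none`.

Answer: S3

Derivation:
Op 1: conn=21 S1=30 S2=21 S3=30 S4=30 blocked=[]
Op 2: conn=7 S1=30 S2=21 S3=16 S4=30 blocked=[]
Op 3: conn=-2 S1=30 S2=21 S3=16 S4=21 blocked=[1, 2, 3, 4]
Op 4: conn=-21 S1=30 S2=21 S3=-3 S4=21 blocked=[1, 2, 3, 4]
Op 5: conn=-10 S1=30 S2=21 S3=-3 S4=21 blocked=[1, 2, 3, 4]
Op 6: conn=10 S1=30 S2=21 S3=-3 S4=21 blocked=[3]
Op 7: conn=1 S1=30 S2=12 S3=-3 S4=21 blocked=[3]
Op 8: conn=1 S1=30 S2=29 S3=-3 S4=21 blocked=[3]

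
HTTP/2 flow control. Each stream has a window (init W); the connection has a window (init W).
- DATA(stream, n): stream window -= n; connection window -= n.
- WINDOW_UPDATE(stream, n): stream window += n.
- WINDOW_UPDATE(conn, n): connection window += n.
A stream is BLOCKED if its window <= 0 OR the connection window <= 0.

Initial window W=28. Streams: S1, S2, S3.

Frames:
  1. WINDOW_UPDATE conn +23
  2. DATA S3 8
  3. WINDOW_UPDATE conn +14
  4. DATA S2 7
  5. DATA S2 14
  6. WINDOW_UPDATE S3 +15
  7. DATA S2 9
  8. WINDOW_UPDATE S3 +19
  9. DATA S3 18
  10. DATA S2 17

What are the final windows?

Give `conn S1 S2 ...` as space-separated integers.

Answer: -8 28 -19 36

Derivation:
Op 1: conn=51 S1=28 S2=28 S3=28 blocked=[]
Op 2: conn=43 S1=28 S2=28 S3=20 blocked=[]
Op 3: conn=57 S1=28 S2=28 S3=20 blocked=[]
Op 4: conn=50 S1=28 S2=21 S3=20 blocked=[]
Op 5: conn=36 S1=28 S2=7 S3=20 blocked=[]
Op 6: conn=36 S1=28 S2=7 S3=35 blocked=[]
Op 7: conn=27 S1=28 S2=-2 S3=35 blocked=[2]
Op 8: conn=27 S1=28 S2=-2 S3=54 blocked=[2]
Op 9: conn=9 S1=28 S2=-2 S3=36 blocked=[2]
Op 10: conn=-8 S1=28 S2=-19 S3=36 blocked=[1, 2, 3]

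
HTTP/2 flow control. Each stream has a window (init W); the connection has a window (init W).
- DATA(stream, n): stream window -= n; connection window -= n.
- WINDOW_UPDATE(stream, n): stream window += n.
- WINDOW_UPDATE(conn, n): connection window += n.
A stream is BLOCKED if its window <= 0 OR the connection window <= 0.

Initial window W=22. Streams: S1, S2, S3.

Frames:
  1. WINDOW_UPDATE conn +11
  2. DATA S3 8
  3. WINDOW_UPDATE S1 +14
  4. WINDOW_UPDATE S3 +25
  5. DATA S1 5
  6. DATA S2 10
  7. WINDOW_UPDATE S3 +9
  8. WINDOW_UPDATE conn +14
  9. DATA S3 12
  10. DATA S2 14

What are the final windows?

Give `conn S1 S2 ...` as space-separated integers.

Answer: -2 31 -2 36

Derivation:
Op 1: conn=33 S1=22 S2=22 S3=22 blocked=[]
Op 2: conn=25 S1=22 S2=22 S3=14 blocked=[]
Op 3: conn=25 S1=36 S2=22 S3=14 blocked=[]
Op 4: conn=25 S1=36 S2=22 S3=39 blocked=[]
Op 5: conn=20 S1=31 S2=22 S3=39 blocked=[]
Op 6: conn=10 S1=31 S2=12 S3=39 blocked=[]
Op 7: conn=10 S1=31 S2=12 S3=48 blocked=[]
Op 8: conn=24 S1=31 S2=12 S3=48 blocked=[]
Op 9: conn=12 S1=31 S2=12 S3=36 blocked=[]
Op 10: conn=-2 S1=31 S2=-2 S3=36 blocked=[1, 2, 3]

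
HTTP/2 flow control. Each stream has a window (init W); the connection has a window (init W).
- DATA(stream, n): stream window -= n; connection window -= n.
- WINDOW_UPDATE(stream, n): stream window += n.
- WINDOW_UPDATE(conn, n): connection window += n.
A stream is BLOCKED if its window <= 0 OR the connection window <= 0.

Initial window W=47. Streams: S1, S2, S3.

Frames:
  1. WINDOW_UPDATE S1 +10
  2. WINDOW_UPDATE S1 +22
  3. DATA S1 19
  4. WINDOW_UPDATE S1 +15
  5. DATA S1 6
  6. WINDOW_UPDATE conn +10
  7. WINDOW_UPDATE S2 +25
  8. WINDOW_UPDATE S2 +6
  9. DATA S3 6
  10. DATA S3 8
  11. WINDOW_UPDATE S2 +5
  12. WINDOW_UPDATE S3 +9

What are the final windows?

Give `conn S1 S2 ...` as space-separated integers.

Answer: 18 69 83 42

Derivation:
Op 1: conn=47 S1=57 S2=47 S3=47 blocked=[]
Op 2: conn=47 S1=79 S2=47 S3=47 blocked=[]
Op 3: conn=28 S1=60 S2=47 S3=47 blocked=[]
Op 4: conn=28 S1=75 S2=47 S3=47 blocked=[]
Op 5: conn=22 S1=69 S2=47 S3=47 blocked=[]
Op 6: conn=32 S1=69 S2=47 S3=47 blocked=[]
Op 7: conn=32 S1=69 S2=72 S3=47 blocked=[]
Op 8: conn=32 S1=69 S2=78 S3=47 blocked=[]
Op 9: conn=26 S1=69 S2=78 S3=41 blocked=[]
Op 10: conn=18 S1=69 S2=78 S3=33 blocked=[]
Op 11: conn=18 S1=69 S2=83 S3=33 blocked=[]
Op 12: conn=18 S1=69 S2=83 S3=42 blocked=[]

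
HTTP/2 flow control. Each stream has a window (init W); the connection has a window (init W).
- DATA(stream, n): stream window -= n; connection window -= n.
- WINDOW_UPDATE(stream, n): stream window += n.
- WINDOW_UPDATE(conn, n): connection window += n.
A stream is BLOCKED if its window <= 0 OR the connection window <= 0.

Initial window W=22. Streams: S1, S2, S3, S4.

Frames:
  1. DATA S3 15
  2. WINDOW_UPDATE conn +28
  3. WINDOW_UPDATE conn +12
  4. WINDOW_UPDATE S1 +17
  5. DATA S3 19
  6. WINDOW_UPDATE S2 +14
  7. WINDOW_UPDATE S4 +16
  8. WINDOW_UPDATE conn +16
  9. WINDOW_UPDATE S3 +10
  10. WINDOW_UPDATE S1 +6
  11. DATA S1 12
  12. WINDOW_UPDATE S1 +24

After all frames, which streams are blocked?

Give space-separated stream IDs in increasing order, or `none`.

Answer: S3

Derivation:
Op 1: conn=7 S1=22 S2=22 S3=7 S4=22 blocked=[]
Op 2: conn=35 S1=22 S2=22 S3=7 S4=22 blocked=[]
Op 3: conn=47 S1=22 S2=22 S3=7 S4=22 blocked=[]
Op 4: conn=47 S1=39 S2=22 S3=7 S4=22 blocked=[]
Op 5: conn=28 S1=39 S2=22 S3=-12 S4=22 blocked=[3]
Op 6: conn=28 S1=39 S2=36 S3=-12 S4=22 blocked=[3]
Op 7: conn=28 S1=39 S2=36 S3=-12 S4=38 blocked=[3]
Op 8: conn=44 S1=39 S2=36 S3=-12 S4=38 blocked=[3]
Op 9: conn=44 S1=39 S2=36 S3=-2 S4=38 blocked=[3]
Op 10: conn=44 S1=45 S2=36 S3=-2 S4=38 blocked=[3]
Op 11: conn=32 S1=33 S2=36 S3=-2 S4=38 blocked=[3]
Op 12: conn=32 S1=57 S2=36 S3=-2 S4=38 blocked=[3]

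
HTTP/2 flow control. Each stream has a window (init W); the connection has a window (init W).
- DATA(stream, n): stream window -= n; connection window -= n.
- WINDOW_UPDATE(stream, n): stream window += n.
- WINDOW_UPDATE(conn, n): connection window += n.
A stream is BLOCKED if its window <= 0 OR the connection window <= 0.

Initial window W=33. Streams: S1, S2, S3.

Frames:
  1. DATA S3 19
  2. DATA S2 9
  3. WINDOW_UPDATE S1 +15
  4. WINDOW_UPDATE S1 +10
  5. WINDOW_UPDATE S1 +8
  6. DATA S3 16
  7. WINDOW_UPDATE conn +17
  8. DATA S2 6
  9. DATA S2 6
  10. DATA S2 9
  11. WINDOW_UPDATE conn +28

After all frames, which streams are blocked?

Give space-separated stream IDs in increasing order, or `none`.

Op 1: conn=14 S1=33 S2=33 S3=14 blocked=[]
Op 2: conn=5 S1=33 S2=24 S3=14 blocked=[]
Op 3: conn=5 S1=48 S2=24 S3=14 blocked=[]
Op 4: conn=5 S1=58 S2=24 S3=14 blocked=[]
Op 5: conn=5 S1=66 S2=24 S3=14 blocked=[]
Op 6: conn=-11 S1=66 S2=24 S3=-2 blocked=[1, 2, 3]
Op 7: conn=6 S1=66 S2=24 S3=-2 blocked=[3]
Op 8: conn=0 S1=66 S2=18 S3=-2 blocked=[1, 2, 3]
Op 9: conn=-6 S1=66 S2=12 S3=-2 blocked=[1, 2, 3]
Op 10: conn=-15 S1=66 S2=3 S3=-2 blocked=[1, 2, 3]
Op 11: conn=13 S1=66 S2=3 S3=-2 blocked=[3]

Answer: S3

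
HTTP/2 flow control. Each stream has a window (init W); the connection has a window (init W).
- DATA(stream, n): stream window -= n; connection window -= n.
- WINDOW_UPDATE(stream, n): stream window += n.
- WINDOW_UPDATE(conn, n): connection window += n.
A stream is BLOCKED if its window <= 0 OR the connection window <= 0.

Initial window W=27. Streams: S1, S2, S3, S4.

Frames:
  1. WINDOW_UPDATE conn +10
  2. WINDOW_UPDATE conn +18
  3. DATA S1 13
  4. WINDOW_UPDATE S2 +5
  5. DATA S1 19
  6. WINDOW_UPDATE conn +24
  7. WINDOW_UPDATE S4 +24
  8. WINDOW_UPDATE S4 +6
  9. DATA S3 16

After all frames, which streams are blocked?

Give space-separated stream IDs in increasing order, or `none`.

Answer: S1

Derivation:
Op 1: conn=37 S1=27 S2=27 S3=27 S4=27 blocked=[]
Op 2: conn=55 S1=27 S2=27 S3=27 S4=27 blocked=[]
Op 3: conn=42 S1=14 S2=27 S3=27 S4=27 blocked=[]
Op 4: conn=42 S1=14 S2=32 S3=27 S4=27 blocked=[]
Op 5: conn=23 S1=-5 S2=32 S3=27 S4=27 blocked=[1]
Op 6: conn=47 S1=-5 S2=32 S3=27 S4=27 blocked=[1]
Op 7: conn=47 S1=-5 S2=32 S3=27 S4=51 blocked=[1]
Op 8: conn=47 S1=-5 S2=32 S3=27 S4=57 blocked=[1]
Op 9: conn=31 S1=-5 S2=32 S3=11 S4=57 blocked=[1]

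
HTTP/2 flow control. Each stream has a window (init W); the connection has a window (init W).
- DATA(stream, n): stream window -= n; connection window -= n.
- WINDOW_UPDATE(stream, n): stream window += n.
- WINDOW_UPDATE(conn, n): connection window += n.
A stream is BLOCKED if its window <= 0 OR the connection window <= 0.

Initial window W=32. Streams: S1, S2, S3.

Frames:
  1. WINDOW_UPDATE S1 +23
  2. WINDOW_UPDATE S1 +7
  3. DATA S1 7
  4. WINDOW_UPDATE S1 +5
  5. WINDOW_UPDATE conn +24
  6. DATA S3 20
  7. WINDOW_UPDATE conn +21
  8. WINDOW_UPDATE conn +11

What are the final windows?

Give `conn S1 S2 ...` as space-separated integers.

Answer: 61 60 32 12

Derivation:
Op 1: conn=32 S1=55 S2=32 S3=32 blocked=[]
Op 2: conn=32 S1=62 S2=32 S3=32 blocked=[]
Op 3: conn=25 S1=55 S2=32 S3=32 blocked=[]
Op 4: conn=25 S1=60 S2=32 S3=32 blocked=[]
Op 5: conn=49 S1=60 S2=32 S3=32 blocked=[]
Op 6: conn=29 S1=60 S2=32 S3=12 blocked=[]
Op 7: conn=50 S1=60 S2=32 S3=12 blocked=[]
Op 8: conn=61 S1=60 S2=32 S3=12 blocked=[]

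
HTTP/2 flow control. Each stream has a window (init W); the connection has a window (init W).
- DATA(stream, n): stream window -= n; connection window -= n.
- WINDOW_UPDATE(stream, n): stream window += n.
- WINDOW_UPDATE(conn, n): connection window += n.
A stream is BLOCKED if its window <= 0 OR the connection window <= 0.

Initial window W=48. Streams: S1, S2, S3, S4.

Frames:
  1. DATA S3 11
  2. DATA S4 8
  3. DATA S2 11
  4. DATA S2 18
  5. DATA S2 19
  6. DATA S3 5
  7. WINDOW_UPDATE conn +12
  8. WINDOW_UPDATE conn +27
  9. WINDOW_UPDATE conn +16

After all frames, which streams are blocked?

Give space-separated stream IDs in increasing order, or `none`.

Answer: S2

Derivation:
Op 1: conn=37 S1=48 S2=48 S3=37 S4=48 blocked=[]
Op 2: conn=29 S1=48 S2=48 S3=37 S4=40 blocked=[]
Op 3: conn=18 S1=48 S2=37 S3=37 S4=40 blocked=[]
Op 4: conn=0 S1=48 S2=19 S3=37 S4=40 blocked=[1, 2, 3, 4]
Op 5: conn=-19 S1=48 S2=0 S3=37 S4=40 blocked=[1, 2, 3, 4]
Op 6: conn=-24 S1=48 S2=0 S3=32 S4=40 blocked=[1, 2, 3, 4]
Op 7: conn=-12 S1=48 S2=0 S3=32 S4=40 blocked=[1, 2, 3, 4]
Op 8: conn=15 S1=48 S2=0 S3=32 S4=40 blocked=[2]
Op 9: conn=31 S1=48 S2=0 S3=32 S4=40 blocked=[2]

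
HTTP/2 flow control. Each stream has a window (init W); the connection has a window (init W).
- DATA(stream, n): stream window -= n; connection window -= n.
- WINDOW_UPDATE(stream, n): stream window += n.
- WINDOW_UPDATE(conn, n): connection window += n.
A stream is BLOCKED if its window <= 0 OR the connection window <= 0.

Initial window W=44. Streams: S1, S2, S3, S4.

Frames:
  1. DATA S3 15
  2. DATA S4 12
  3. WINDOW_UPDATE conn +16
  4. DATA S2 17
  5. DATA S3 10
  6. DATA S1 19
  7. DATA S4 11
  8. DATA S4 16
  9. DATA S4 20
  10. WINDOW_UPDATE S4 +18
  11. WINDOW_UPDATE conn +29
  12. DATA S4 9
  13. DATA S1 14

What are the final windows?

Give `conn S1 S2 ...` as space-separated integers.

Answer: -54 11 27 19 -6

Derivation:
Op 1: conn=29 S1=44 S2=44 S3=29 S4=44 blocked=[]
Op 2: conn=17 S1=44 S2=44 S3=29 S4=32 blocked=[]
Op 3: conn=33 S1=44 S2=44 S3=29 S4=32 blocked=[]
Op 4: conn=16 S1=44 S2=27 S3=29 S4=32 blocked=[]
Op 5: conn=6 S1=44 S2=27 S3=19 S4=32 blocked=[]
Op 6: conn=-13 S1=25 S2=27 S3=19 S4=32 blocked=[1, 2, 3, 4]
Op 7: conn=-24 S1=25 S2=27 S3=19 S4=21 blocked=[1, 2, 3, 4]
Op 8: conn=-40 S1=25 S2=27 S3=19 S4=5 blocked=[1, 2, 3, 4]
Op 9: conn=-60 S1=25 S2=27 S3=19 S4=-15 blocked=[1, 2, 3, 4]
Op 10: conn=-60 S1=25 S2=27 S3=19 S4=3 blocked=[1, 2, 3, 4]
Op 11: conn=-31 S1=25 S2=27 S3=19 S4=3 blocked=[1, 2, 3, 4]
Op 12: conn=-40 S1=25 S2=27 S3=19 S4=-6 blocked=[1, 2, 3, 4]
Op 13: conn=-54 S1=11 S2=27 S3=19 S4=-6 blocked=[1, 2, 3, 4]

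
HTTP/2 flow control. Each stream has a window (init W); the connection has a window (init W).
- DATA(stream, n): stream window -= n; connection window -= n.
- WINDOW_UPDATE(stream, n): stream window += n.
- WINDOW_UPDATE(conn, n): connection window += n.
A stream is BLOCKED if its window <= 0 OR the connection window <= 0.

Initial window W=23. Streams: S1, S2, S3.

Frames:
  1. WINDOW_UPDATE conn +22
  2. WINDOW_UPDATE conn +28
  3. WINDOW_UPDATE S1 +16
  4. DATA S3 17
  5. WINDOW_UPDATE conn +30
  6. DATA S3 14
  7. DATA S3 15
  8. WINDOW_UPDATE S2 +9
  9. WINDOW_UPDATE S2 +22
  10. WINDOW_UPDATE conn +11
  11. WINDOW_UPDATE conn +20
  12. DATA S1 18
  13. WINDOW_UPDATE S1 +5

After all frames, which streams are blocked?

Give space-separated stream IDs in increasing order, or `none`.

Op 1: conn=45 S1=23 S2=23 S3=23 blocked=[]
Op 2: conn=73 S1=23 S2=23 S3=23 blocked=[]
Op 3: conn=73 S1=39 S2=23 S3=23 blocked=[]
Op 4: conn=56 S1=39 S2=23 S3=6 blocked=[]
Op 5: conn=86 S1=39 S2=23 S3=6 blocked=[]
Op 6: conn=72 S1=39 S2=23 S3=-8 blocked=[3]
Op 7: conn=57 S1=39 S2=23 S3=-23 blocked=[3]
Op 8: conn=57 S1=39 S2=32 S3=-23 blocked=[3]
Op 9: conn=57 S1=39 S2=54 S3=-23 blocked=[3]
Op 10: conn=68 S1=39 S2=54 S3=-23 blocked=[3]
Op 11: conn=88 S1=39 S2=54 S3=-23 blocked=[3]
Op 12: conn=70 S1=21 S2=54 S3=-23 blocked=[3]
Op 13: conn=70 S1=26 S2=54 S3=-23 blocked=[3]

Answer: S3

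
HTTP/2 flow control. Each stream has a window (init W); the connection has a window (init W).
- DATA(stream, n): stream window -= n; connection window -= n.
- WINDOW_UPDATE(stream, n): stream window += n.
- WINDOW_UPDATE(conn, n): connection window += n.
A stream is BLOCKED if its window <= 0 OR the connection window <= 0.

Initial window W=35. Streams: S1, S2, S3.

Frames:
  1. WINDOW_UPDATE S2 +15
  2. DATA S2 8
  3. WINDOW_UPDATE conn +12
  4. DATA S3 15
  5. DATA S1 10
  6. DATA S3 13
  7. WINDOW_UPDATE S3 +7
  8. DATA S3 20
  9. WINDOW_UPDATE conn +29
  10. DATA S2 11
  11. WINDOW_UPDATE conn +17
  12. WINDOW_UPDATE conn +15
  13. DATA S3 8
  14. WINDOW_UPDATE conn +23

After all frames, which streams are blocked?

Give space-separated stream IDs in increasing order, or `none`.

Op 1: conn=35 S1=35 S2=50 S3=35 blocked=[]
Op 2: conn=27 S1=35 S2=42 S3=35 blocked=[]
Op 3: conn=39 S1=35 S2=42 S3=35 blocked=[]
Op 4: conn=24 S1=35 S2=42 S3=20 blocked=[]
Op 5: conn=14 S1=25 S2=42 S3=20 blocked=[]
Op 6: conn=1 S1=25 S2=42 S3=7 blocked=[]
Op 7: conn=1 S1=25 S2=42 S3=14 blocked=[]
Op 8: conn=-19 S1=25 S2=42 S3=-6 blocked=[1, 2, 3]
Op 9: conn=10 S1=25 S2=42 S3=-6 blocked=[3]
Op 10: conn=-1 S1=25 S2=31 S3=-6 blocked=[1, 2, 3]
Op 11: conn=16 S1=25 S2=31 S3=-6 blocked=[3]
Op 12: conn=31 S1=25 S2=31 S3=-6 blocked=[3]
Op 13: conn=23 S1=25 S2=31 S3=-14 blocked=[3]
Op 14: conn=46 S1=25 S2=31 S3=-14 blocked=[3]

Answer: S3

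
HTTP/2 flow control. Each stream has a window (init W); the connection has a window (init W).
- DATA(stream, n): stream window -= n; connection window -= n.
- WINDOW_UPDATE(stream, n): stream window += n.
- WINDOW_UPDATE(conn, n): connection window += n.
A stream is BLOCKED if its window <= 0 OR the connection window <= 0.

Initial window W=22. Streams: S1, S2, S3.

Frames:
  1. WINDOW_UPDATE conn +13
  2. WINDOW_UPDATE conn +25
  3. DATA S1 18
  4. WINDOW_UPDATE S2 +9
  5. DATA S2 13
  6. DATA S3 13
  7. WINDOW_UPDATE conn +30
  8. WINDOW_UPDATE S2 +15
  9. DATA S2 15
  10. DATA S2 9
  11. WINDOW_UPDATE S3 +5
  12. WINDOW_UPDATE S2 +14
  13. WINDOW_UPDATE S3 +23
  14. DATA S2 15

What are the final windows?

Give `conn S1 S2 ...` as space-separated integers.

Answer: 7 4 8 37

Derivation:
Op 1: conn=35 S1=22 S2=22 S3=22 blocked=[]
Op 2: conn=60 S1=22 S2=22 S3=22 blocked=[]
Op 3: conn=42 S1=4 S2=22 S3=22 blocked=[]
Op 4: conn=42 S1=4 S2=31 S3=22 blocked=[]
Op 5: conn=29 S1=4 S2=18 S3=22 blocked=[]
Op 6: conn=16 S1=4 S2=18 S3=9 blocked=[]
Op 7: conn=46 S1=4 S2=18 S3=9 blocked=[]
Op 8: conn=46 S1=4 S2=33 S3=9 blocked=[]
Op 9: conn=31 S1=4 S2=18 S3=9 blocked=[]
Op 10: conn=22 S1=4 S2=9 S3=9 blocked=[]
Op 11: conn=22 S1=4 S2=9 S3=14 blocked=[]
Op 12: conn=22 S1=4 S2=23 S3=14 blocked=[]
Op 13: conn=22 S1=4 S2=23 S3=37 blocked=[]
Op 14: conn=7 S1=4 S2=8 S3=37 blocked=[]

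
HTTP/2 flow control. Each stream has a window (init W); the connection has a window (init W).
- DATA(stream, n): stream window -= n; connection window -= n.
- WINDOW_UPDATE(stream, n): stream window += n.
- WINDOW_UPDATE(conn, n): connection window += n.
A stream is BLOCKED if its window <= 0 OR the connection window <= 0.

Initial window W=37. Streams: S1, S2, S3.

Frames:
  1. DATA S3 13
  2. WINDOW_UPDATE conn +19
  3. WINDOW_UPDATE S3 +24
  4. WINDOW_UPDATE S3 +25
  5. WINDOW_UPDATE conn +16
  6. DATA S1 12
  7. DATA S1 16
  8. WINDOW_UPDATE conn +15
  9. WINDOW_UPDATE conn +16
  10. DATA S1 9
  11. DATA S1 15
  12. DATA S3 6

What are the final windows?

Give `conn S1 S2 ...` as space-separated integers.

Answer: 32 -15 37 67

Derivation:
Op 1: conn=24 S1=37 S2=37 S3=24 blocked=[]
Op 2: conn=43 S1=37 S2=37 S3=24 blocked=[]
Op 3: conn=43 S1=37 S2=37 S3=48 blocked=[]
Op 4: conn=43 S1=37 S2=37 S3=73 blocked=[]
Op 5: conn=59 S1=37 S2=37 S3=73 blocked=[]
Op 6: conn=47 S1=25 S2=37 S3=73 blocked=[]
Op 7: conn=31 S1=9 S2=37 S3=73 blocked=[]
Op 8: conn=46 S1=9 S2=37 S3=73 blocked=[]
Op 9: conn=62 S1=9 S2=37 S3=73 blocked=[]
Op 10: conn=53 S1=0 S2=37 S3=73 blocked=[1]
Op 11: conn=38 S1=-15 S2=37 S3=73 blocked=[1]
Op 12: conn=32 S1=-15 S2=37 S3=67 blocked=[1]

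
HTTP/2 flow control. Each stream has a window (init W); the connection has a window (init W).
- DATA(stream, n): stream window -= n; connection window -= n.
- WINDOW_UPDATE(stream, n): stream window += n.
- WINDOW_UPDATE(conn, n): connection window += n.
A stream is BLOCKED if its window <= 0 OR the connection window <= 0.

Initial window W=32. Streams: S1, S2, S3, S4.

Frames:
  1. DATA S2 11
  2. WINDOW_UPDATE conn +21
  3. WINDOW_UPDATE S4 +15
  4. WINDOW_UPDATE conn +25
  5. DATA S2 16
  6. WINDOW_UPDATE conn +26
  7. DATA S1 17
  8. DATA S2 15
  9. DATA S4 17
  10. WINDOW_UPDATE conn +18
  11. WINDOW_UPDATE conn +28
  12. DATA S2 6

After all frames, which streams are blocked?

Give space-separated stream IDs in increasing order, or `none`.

Answer: S2

Derivation:
Op 1: conn=21 S1=32 S2=21 S3=32 S4=32 blocked=[]
Op 2: conn=42 S1=32 S2=21 S3=32 S4=32 blocked=[]
Op 3: conn=42 S1=32 S2=21 S3=32 S4=47 blocked=[]
Op 4: conn=67 S1=32 S2=21 S3=32 S4=47 blocked=[]
Op 5: conn=51 S1=32 S2=5 S3=32 S4=47 blocked=[]
Op 6: conn=77 S1=32 S2=5 S3=32 S4=47 blocked=[]
Op 7: conn=60 S1=15 S2=5 S3=32 S4=47 blocked=[]
Op 8: conn=45 S1=15 S2=-10 S3=32 S4=47 blocked=[2]
Op 9: conn=28 S1=15 S2=-10 S3=32 S4=30 blocked=[2]
Op 10: conn=46 S1=15 S2=-10 S3=32 S4=30 blocked=[2]
Op 11: conn=74 S1=15 S2=-10 S3=32 S4=30 blocked=[2]
Op 12: conn=68 S1=15 S2=-16 S3=32 S4=30 blocked=[2]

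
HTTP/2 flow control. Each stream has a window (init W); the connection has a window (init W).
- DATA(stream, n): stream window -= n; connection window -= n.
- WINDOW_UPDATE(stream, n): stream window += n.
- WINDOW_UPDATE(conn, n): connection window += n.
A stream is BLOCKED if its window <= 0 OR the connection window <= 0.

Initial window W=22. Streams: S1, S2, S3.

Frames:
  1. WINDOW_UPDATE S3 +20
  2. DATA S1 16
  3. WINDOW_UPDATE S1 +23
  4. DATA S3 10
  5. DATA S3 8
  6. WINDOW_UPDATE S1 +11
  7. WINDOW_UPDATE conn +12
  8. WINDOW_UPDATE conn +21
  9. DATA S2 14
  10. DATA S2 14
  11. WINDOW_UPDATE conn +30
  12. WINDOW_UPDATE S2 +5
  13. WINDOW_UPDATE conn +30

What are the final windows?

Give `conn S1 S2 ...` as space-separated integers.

Answer: 53 40 -1 24

Derivation:
Op 1: conn=22 S1=22 S2=22 S3=42 blocked=[]
Op 2: conn=6 S1=6 S2=22 S3=42 blocked=[]
Op 3: conn=6 S1=29 S2=22 S3=42 blocked=[]
Op 4: conn=-4 S1=29 S2=22 S3=32 blocked=[1, 2, 3]
Op 5: conn=-12 S1=29 S2=22 S3=24 blocked=[1, 2, 3]
Op 6: conn=-12 S1=40 S2=22 S3=24 blocked=[1, 2, 3]
Op 7: conn=0 S1=40 S2=22 S3=24 blocked=[1, 2, 3]
Op 8: conn=21 S1=40 S2=22 S3=24 blocked=[]
Op 9: conn=7 S1=40 S2=8 S3=24 blocked=[]
Op 10: conn=-7 S1=40 S2=-6 S3=24 blocked=[1, 2, 3]
Op 11: conn=23 S1=40 S2=-6 S3=24 blocked=[2]
Op 12: conn=23 S1=40 S2=-1 S3=24 blocked=[2]
Op 13: conn=53 S1=40 S2=-1 S3=24 blocked=[2]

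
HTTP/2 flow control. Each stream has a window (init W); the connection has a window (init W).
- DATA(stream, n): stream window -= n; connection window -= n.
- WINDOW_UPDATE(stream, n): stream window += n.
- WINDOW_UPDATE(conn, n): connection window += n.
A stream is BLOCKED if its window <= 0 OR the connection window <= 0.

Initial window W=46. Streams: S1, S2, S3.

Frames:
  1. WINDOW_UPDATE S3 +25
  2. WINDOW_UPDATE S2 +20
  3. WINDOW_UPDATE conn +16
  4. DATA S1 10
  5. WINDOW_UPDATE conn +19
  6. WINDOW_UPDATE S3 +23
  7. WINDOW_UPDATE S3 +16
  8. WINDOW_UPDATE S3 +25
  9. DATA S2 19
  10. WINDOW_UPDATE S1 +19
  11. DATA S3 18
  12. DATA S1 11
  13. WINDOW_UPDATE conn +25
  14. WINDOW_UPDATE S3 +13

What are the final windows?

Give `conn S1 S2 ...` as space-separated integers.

Op 1: conn=46 S1=46 S2=46 S3=71 blocked=[]
Op 2: conn=46 S1=46 S2=66 S3=71 blocked=[]
Op 3: conn=62 S1=46 S2=66 S3=71 blocked=[]
Op 4: conn=52 S1=36 S2=66 S3=71 blocked=[]
Op 5: conn=71 S1=36 S2=66 S3=71 blocked=[]
Op 6: conn=71 S1=36 S2=66 S3=94 blocked=[]
Op 7: conn=71 S1=36 S2=66 S3=110 blocked=[]
Op 8: conn=71 S1=36 S2=66 S3=135 blocked=[]
Op 9: conn=52 S1=36 S2=47 S3=135 blocked=[]
Op 10: conn=52 S1=55 S2=47 S3=135 blocked=[]
Op 11: conn=34 S1=55 S2=47 S3=117 blocked=[]
Op 12: conn=23 S1=44 S2=47 S3=117 blocked=[]
Op 13: conn=48 S1=44 S2=47 S3=117 blocked=[]
Op 14: conn=48 S1=44 S2=47 S3=130 blocked=[]

Answer: 48 44 47 130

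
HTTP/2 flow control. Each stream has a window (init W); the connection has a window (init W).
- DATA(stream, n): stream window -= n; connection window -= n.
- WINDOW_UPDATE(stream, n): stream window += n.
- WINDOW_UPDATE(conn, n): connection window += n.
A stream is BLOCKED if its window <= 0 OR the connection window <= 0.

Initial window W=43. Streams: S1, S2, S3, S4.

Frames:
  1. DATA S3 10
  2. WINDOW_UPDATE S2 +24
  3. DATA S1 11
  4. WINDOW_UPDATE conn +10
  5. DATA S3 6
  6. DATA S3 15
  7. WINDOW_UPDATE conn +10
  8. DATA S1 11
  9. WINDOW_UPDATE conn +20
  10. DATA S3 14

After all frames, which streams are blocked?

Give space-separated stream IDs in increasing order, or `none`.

Answer: S3

Derivation:
Op 1: conn=33 S1=43 S2=43 S3=33 S4=43 blocked=[]
Op 2: conn=33 S1=43 S2=67 S3=33 S4=43 blocked=[]
Op 3: conn=22 S1=32 S2=67 S3=33 S4=43 blocked=[]
Op 4: conn=32 S1=32 S2=67 S3=33 S4=43 blocked=[]
Op 5: conn=26 S1=32 S2=67 S3=27 S4=43 blocked=[]
Op 6: conn=11 S1=32 S2=67 S3=12 S4=43 blocked=[]
Op 7: conn=21 S1=32 S2=67 S3=12 S4=43 blocked=[]
Op 8: conn=10 S1=21 S2=67 S3=12 S4=43 blocked=[]
Op 9: conn=30 S1=21 S2=67 S3=12 S4=43 blocked=[]
Op 10: conn=16 S1=21 S2=67 S3=-2 S4=43 blocked=[3]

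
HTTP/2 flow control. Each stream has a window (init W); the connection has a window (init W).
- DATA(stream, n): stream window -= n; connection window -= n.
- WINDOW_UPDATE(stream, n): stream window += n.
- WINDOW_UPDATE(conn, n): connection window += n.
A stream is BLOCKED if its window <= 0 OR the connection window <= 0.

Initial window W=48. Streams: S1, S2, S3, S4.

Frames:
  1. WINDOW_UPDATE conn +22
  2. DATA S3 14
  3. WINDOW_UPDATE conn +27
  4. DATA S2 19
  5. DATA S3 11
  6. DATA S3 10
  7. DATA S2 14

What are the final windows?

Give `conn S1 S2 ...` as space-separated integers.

Op 1: conn=70 S1=48 S2=48 S3=48 S4=48 blocked=[]
Op 2: conn=56 S1=48 S2=48 S3=34 S4=48 blocked=[]
Op 3: conn=83 S1=48 S2=48 S3=34 S4=48 blocked=[]
Op 4: conn=64 S1=48 S2=29 S3=34 S4=48 blocked=[]
Op 5: conn=53 S1=48 S2=29 S3=23 S4=48 blocked=[]
Op 6: conn=43 S1=48 S2=29 S3=13 S4=48 blocked=[]
Op 7: conn=29 S1=48 S2=15 S3=13 S4=48 blocked=[]

Answer: 29 48 15 13 48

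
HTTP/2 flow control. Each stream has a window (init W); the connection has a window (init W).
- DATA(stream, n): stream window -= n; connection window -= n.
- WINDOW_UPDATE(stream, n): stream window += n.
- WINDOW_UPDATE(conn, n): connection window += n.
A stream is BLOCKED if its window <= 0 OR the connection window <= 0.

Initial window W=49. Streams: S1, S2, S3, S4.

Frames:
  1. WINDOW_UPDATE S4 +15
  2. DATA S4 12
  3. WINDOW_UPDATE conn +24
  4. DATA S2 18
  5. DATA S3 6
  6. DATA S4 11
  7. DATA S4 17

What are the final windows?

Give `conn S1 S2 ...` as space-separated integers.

Op 1: conn=49 S1=49 S2=49 S3=49 S4=64 blocked=[]
Op 2: conn=37 S1=49 S2=49 S3=49 S4=52 blocked=[]
Op 3: conn=61 S1=49 S2=49 S3=49 S4=52 blocked=[]
Op 4: conn=43 S1=49 S2=31 S3=49 S4=52 blocked=[]
Op 5: conn=37 S1=49 S2=31 S3=43 S4=52 blocked=[]
Op 6: conn=26 S1=49 S2=31 S3=43 S4=41 blocked=[]
Op 7: conn=9 S1=49 S2=31 S3=43 S4=24 blocked=[]

Answer: 9 49 31 43 24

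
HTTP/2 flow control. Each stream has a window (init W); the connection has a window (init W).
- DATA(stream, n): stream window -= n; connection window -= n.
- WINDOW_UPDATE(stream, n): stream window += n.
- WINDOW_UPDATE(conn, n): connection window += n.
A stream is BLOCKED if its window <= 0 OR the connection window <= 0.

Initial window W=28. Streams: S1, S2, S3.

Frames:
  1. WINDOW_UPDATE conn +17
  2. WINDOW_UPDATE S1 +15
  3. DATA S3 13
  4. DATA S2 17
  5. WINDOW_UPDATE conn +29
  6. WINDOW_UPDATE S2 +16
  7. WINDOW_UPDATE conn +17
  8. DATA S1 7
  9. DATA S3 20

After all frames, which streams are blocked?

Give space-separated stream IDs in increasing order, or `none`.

Op 1: conn=45 S1=28 S2=28 S3=28 blocked=[]
Op 2: conn=45 S1=43 S2=28 S3=28 blocked=[]
Op 3: conn=32 S1=43 S2=28 S3=15 blocked=[]
Op 4: conn=15 S1=43 S2=11 S3=15 blocked=[]
Op 5: conn=44 S1=43 S2=11 S3=15 blocked=[]
Op 6: conn=44 S1=43 S2=27 S3=15 blocked=[]
Op 7: conn=61 S1=43 S2=27 S3=15 blocked=[]
Op 8: conn=54 S1=36 S2=27 S3=15 blocked=[]
Op 9: conn=34 S1=36 S2=27 S3=-5 blocked=[3]

Answer: S3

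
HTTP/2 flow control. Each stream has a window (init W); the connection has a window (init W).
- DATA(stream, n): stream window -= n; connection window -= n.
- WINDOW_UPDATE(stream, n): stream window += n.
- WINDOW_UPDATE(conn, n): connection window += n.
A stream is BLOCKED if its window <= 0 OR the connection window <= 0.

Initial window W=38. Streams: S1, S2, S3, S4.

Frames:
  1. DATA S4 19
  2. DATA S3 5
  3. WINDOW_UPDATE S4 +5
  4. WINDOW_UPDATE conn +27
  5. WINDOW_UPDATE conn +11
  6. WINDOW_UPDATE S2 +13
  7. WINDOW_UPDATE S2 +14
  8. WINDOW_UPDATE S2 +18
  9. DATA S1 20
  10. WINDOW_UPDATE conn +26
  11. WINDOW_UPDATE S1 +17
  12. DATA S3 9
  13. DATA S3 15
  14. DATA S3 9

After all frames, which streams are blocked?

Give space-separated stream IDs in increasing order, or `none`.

Answer: S3

Derivation:
Op 1: conn=19 S1=38 S2=38 S3=38 S4=19 blocked=[]
Op 2: conn=14 S1=38 S2=38 S3=33 S4=19 blocked=[]
Op 3: conn=14 S1=38 S2=38 S3=33 S4=24 blocked=[]
Op 4: conn=41 S1=38 S2=38 S3=33 S4=24 blocked=[]
Op 5: conn=52 S1=38 S2=38 S3=33 S4=24 blocked=[]
Op 6: conn=52 S1=38 S2=51 S3=33 S4=24 blocked=[]
Op 7: conn=52 S1=38 S2=65 S3=33 S4=24 blocked=[]
Op 8: conn=52 S1=38 S2=83 S3=33 S4=24 blocked=[]
Op 9: conn=32 S1=18 S2=83 S3=33 S4=24 blocked=[]
Op 10: conn=58 S1=18 S2=83 S3=33 S4=24 blocked=[]
Op 11: conn=58 S1=35 S2=83 S3=33 S4=24 blocked=[]
Op 12: conn=49 S1=35 S2=83 S3=24 S4=24 blocked=[]
Op 13: conn=34 S1=35 S2=83 S3=9 S4=24 blocked=[]
Op 14: conn=25 S1=35 S2=83 S3=0 S4=24 blocked=[3]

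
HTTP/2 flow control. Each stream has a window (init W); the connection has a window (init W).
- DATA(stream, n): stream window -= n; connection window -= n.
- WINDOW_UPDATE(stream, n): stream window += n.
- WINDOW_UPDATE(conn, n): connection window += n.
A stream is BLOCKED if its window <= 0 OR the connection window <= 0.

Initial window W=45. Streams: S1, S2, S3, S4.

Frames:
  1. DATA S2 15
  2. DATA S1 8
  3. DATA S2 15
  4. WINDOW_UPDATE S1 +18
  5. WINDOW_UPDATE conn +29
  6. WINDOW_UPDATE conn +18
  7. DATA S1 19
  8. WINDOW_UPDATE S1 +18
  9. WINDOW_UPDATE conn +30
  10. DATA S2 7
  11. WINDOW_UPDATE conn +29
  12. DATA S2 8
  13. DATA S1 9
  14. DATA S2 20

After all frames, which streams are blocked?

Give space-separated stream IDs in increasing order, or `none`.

Op 1: conn=30 S1=45 S2=30 S3=45 S4=45 blocked=[]
Op 2: conn=22 S1=37 S2=30 S3=45 S4=45 blocked=[]
Op 3: conn=7 S1=37 S2=15 S3=45 S4=45 blocked=[]
Op 4: conn=7 S1=55 S2=15 S3=45 S4=45 blocked=[]
Op 5: conn=36 S1=55 S2=15 S3=45 S4=45 blocked=[]
Op 6: conn=54 S1=55 S2=15 S3=45 S4=45 blocked=[]
Op 7: conn=35 S1=36 S2=15 S3=45 S4=45 blocked=[]
Op 8: conn=35 S1=54 S2=15 S3=45 S4=45 blocked=[]
Op 9: conn=65 S1=54 S2=15 S3=45 S4=45 blocked=[]
Op 10: conn=58 S1=54 S2=8 S3=45 S4=45 blocked=[]
Op 11: conn=87 S1=54 S2=8 S3=45 S4=45 blocked=[]
Op 12: conn=79 S1=54 S2=0 S3=45 S4=45 blocked=[2]
Op 13: conn=70 S1=45 S2=0 S3=45 S4=45 blocked=[2]
Op 14: conn=50 S1=45 S2=-20 S3=45 S4=45 blocked=[2]

Answer: S2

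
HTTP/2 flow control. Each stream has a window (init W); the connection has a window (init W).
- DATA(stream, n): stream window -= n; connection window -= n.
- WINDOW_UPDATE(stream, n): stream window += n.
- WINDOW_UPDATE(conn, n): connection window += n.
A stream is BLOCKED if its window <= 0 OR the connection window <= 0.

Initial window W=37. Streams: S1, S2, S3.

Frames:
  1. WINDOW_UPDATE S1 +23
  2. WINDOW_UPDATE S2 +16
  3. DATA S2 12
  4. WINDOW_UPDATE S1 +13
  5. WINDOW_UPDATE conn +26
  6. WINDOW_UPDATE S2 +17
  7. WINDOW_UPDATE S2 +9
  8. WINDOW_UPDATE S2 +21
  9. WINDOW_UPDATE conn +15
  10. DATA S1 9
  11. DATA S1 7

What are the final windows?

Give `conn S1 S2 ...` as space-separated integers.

Op 1: conn=37 S1=60 S2=37 S3=37 blocked=[]
Op 2: conn=37 S1=60 S2=53 S3=37 blocked=[]
Op 3: conn=25 S1=60 S2=41 S3=37 blocked=[]
Op 4: conn=25 S1=73 S2=41 S3=37 blocked=[]
Op 5: conn=51 S1=73 S2=41 S3=37 blocked=[]
Op 6: conn=51 S1=73 S2=58 S3=37 blocked=[]
Op 7: conn=51 S1=73 S2=67 S3=37 blocked=[]
Op 8: conn=51 S1=73 S2=88 S3=37 blocked=[]
Op 9: conn=66 S1=73 S2=88 S3=37 blocked=[]
Op 10: conn=57 S1=64 S2=88 S3=37 blocked=[]
Op 11: conn=50 S1=57 S2=88 S3=37 blocked=[]

Answer: 50 57 88 37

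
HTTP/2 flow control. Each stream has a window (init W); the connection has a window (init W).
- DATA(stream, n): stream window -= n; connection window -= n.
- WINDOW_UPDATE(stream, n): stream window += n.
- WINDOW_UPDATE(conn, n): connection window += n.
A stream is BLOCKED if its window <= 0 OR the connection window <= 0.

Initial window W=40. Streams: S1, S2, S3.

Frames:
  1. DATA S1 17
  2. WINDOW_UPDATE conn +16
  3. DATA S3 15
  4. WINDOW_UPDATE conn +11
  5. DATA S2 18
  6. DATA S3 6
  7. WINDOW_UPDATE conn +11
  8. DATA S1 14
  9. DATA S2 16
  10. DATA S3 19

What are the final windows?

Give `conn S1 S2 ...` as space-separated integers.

Answer: -27 9 6 0

Derivation:
Op 1: conn=23 S1=23 S2=40 S3=40 blocked=[]
Op 2: conn=39 S1=23 S2=40 S3=40 blocked=[]
Op 3: conn=24 S1=23 S2=40 S3=25 blocked=[]
Op 4: conn=35 S1=23 S2=40 S3=25 blocked=[]
Op 5: conn=17 S1=23 S2=22 S3=25 blocked=[]
Op 6: conn=11 S1=23 S2=22 S3=19 blocked=[]
Op 7: conn=22 S1=23 S2=22 S3=19 blocked=[]
Op 8: conn=8 S1=9 S2=22 S3=19 blocked=[]
Op 9: conn=-8 S1=9 S2=6 S3=19 blocked=[1, 2, 3]
Op 10: conn=-27 S1=9 S2=6 S3=0 blocked=[1, 2, 3]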